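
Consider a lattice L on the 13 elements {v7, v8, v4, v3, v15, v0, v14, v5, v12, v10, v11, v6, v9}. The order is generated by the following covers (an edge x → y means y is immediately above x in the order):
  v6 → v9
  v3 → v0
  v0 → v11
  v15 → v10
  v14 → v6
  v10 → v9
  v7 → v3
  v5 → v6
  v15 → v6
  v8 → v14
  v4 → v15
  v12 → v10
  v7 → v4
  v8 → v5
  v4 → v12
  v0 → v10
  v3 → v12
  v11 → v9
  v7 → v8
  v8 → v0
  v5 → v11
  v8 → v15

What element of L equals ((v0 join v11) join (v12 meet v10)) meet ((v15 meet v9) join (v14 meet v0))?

v0 ∨ v11 = v11
v12 ∧ v10 = v12
v11 ∨ v12 = v9
v15 ∧ v9 = v15
v14 ∧ v0 = v8
v15 ∨ v8 = v15
v9 ∧ v15 = v15

v15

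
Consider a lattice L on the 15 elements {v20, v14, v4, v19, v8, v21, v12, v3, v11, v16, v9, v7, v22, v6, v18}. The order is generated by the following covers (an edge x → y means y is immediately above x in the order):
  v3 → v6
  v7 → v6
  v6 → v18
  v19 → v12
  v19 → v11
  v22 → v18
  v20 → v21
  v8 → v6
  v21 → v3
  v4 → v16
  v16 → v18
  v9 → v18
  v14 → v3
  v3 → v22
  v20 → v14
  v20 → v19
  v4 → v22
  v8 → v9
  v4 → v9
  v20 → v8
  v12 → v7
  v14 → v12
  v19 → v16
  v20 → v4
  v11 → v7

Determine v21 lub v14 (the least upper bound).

v3

Common upper bounds of {v21, v14}: v18, v22, v3, v6.
The least among these is v3.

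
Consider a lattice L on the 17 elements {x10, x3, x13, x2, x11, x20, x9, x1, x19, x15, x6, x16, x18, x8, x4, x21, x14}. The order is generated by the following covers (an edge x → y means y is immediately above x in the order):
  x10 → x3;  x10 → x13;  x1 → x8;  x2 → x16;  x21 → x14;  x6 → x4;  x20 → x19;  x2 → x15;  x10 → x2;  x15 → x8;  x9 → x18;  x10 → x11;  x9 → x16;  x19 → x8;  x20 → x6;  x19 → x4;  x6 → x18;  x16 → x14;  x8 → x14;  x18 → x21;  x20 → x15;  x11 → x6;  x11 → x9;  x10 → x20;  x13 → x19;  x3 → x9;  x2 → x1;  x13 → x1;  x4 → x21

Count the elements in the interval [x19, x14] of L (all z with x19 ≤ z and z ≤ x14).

The interval [x19, x14] = {x14, x19, x21, x4, x8}, which has 5 elements.

5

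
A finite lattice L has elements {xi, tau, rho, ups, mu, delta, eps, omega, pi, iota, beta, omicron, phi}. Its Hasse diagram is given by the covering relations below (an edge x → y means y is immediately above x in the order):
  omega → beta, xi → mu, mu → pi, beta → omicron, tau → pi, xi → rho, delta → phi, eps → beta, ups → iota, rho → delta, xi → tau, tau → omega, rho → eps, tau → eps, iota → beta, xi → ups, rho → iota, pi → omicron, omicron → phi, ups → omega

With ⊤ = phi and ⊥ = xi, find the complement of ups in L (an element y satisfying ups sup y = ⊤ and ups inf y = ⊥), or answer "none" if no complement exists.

delta

Need y with ups ∨ y = phi and ups ∧ y = xi.
Checking each element gives: delta.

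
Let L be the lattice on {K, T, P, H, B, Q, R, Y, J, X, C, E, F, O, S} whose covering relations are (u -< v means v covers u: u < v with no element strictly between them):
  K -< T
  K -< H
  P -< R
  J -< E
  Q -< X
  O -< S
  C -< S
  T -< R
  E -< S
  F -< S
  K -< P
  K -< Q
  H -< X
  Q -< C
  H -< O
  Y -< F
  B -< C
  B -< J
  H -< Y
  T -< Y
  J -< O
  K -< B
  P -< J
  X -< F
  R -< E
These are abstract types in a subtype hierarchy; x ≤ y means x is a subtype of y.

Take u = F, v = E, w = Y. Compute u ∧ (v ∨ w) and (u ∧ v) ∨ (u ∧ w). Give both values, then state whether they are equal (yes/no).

v ∨ w = S, so u ∧ (v ∨ w) = F ∧ S = F.
u ∧ v = T and u ∧ w = Y, so (u ∧ v) ∨ (u ∧ w) = T ∨ Y = Y.
Equal: no.

F; Y; no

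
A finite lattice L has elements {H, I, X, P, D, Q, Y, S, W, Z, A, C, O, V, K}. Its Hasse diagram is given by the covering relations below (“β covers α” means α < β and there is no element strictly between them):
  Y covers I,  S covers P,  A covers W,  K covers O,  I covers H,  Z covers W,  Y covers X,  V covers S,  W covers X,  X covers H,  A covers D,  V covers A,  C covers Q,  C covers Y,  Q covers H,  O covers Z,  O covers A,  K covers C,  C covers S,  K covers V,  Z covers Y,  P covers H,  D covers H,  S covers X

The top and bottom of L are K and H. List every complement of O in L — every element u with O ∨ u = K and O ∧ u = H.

P, Q

Need u with O ∨ u = K and O ∧ u = H.
Checking each element gives: P, Q.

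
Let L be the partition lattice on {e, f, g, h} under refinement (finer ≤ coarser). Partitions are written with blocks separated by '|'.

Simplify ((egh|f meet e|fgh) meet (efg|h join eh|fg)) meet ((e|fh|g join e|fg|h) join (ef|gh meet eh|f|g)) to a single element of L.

egh|f ∧ e|fgh = e|f|gh
efg|h ∨ eh|fg = efgh
e|f|gh ∧ efgh = e|f|gh
e|fh|g ∨ e|fg|h = e|fgh
ef|gh ∧ eh|f|g = e|f|g|h
e|fgh ∨ e|f|g|h = e|fgh
e|f|gh ∧ e|fgh = e|f|gh

e|f|gh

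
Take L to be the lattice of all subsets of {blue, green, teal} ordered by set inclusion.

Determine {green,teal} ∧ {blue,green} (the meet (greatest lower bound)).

Under ⊆, meet is intersection: {green,teal} ∩ {blue,green} = {green}.

{green}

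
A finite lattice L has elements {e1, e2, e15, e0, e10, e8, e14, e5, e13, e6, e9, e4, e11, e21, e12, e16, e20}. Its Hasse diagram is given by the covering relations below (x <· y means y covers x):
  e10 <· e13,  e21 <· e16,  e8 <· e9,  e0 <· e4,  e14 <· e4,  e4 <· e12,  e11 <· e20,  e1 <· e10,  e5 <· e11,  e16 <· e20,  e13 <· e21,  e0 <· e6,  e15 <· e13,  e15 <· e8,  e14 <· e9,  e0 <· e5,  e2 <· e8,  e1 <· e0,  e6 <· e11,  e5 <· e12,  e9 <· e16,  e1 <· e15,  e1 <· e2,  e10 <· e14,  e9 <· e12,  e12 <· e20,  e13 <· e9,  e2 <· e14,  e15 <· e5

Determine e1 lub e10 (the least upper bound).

e10

Common upper bounds of {e1, e10}: e10, e12, e13, e14, e16, e20, e21, e4, e9.
The least among these is e10.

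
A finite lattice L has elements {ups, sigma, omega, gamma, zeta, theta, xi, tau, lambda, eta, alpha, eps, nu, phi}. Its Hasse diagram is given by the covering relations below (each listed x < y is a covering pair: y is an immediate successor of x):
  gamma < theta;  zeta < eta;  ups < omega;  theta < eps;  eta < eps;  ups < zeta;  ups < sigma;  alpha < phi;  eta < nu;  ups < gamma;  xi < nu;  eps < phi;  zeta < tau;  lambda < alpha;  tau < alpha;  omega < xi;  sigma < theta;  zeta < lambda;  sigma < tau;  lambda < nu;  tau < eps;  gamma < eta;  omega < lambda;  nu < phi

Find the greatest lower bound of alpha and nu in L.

lambda

Common lower bounds of {alpha, nu}: lambda, omega, ups, zeta.
The greatest among these is lambda.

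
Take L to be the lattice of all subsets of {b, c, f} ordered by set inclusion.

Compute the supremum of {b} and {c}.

Under ⊆, join is union: {b} ∪ {c} = {b,c}.

{b,c}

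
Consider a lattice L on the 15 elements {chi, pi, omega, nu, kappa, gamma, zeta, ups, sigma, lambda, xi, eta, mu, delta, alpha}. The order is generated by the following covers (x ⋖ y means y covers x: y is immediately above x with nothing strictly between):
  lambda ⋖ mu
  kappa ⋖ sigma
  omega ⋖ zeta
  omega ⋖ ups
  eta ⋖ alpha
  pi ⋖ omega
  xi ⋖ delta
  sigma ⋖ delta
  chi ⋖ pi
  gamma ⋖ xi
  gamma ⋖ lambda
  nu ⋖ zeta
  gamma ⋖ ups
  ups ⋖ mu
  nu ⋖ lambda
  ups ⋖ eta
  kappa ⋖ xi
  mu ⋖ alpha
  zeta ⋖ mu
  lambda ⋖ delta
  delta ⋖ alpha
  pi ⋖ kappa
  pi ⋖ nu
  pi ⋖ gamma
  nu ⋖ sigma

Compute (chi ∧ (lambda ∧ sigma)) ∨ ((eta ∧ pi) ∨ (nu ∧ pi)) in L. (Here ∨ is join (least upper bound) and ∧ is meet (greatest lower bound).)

pi

lambda ∧ sigma = nu
chi ∧ nu = chi
eta ∧ pi = pi
nu ∧ pi = pi
pi ∨ pi = pi
chi ∨ pi = pi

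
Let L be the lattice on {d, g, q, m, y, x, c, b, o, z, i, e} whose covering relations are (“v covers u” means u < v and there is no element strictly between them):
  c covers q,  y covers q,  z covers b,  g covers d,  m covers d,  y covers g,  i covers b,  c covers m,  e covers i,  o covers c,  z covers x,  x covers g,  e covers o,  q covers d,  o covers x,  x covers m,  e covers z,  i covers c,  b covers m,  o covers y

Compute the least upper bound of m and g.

x

Common upper bounds of {m, g}: e, o, x, z.
The least among these is x.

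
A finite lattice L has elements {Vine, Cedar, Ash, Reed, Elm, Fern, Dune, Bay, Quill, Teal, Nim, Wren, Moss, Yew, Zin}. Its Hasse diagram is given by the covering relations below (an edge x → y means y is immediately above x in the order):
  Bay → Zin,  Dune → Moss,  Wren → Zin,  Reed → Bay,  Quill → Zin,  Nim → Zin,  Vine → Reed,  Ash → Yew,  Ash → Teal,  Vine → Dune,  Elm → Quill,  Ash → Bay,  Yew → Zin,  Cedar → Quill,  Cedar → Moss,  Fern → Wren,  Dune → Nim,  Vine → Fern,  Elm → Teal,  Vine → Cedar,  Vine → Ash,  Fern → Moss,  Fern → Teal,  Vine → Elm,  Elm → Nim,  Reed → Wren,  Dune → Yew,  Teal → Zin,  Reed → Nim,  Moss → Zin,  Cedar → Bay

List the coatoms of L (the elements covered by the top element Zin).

Bay, Moss, Nim, Quill, Teal, Wren, Yew

The coatoms are exactly the elements covered by Zin: Bay, Moss, Nim, Quill, Teal, Wren, Yew.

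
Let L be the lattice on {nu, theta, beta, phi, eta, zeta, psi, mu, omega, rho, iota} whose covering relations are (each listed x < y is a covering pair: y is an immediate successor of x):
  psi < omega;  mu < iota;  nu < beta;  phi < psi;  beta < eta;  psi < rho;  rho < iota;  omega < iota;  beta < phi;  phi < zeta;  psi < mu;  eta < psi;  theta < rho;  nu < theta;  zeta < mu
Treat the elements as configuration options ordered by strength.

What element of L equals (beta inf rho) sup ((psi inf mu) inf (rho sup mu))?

psi

beta ∧ rho = beta
psi ∧ mu = psi
rho ∨ mu = iota
psi ∧ iota = psi
beta ∨ psi = psi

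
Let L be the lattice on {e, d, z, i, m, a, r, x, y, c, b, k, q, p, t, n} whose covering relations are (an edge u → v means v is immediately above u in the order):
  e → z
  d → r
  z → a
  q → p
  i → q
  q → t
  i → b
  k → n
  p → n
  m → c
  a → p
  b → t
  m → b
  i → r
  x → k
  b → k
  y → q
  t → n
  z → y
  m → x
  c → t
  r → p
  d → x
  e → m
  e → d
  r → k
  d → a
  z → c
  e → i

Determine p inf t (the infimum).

q

Common lower bounds of {p, t}: e, i, q, y, z.
The greatest among these is q.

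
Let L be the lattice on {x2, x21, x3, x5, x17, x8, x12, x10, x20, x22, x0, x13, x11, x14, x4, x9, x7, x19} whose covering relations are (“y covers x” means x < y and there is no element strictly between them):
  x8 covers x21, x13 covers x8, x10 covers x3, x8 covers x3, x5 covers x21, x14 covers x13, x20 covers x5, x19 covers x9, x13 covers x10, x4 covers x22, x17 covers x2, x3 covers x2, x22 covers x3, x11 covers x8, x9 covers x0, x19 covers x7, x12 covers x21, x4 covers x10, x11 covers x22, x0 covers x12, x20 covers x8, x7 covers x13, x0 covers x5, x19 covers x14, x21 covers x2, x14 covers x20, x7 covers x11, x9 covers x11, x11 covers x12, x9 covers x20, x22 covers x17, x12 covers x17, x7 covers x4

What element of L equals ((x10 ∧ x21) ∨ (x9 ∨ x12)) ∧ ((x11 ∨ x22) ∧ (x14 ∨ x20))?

x8

x10 ∧ x21 = x2
x9 ∨ x12 = x9
x2 ∨ x9 = x9
x11 ∨ x22 = x11
x14 ∨ x20 = x14
x11 ∧ x14 = x8
x9 ∧ x8 = x8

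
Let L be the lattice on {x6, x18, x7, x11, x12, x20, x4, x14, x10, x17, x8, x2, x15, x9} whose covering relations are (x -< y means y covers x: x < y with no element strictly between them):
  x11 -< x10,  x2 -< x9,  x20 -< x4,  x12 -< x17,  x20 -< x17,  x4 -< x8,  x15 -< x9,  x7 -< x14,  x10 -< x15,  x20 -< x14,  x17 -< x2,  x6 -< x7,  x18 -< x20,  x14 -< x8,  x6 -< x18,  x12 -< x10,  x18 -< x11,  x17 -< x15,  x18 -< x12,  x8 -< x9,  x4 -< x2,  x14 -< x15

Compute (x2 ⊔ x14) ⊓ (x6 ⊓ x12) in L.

x6

x2 ∨ x14 = x9
x6 ∧ x12 = x6
x9 ∧ x6 = x6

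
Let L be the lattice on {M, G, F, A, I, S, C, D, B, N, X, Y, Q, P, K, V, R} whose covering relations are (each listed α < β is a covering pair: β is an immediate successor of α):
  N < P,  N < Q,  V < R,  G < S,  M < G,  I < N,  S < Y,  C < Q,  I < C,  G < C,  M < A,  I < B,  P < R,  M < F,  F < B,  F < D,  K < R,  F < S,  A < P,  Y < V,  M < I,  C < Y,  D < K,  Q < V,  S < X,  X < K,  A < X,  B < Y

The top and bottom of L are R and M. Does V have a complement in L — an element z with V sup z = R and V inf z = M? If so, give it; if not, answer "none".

Need z with V ∨ z = R and V ∧ z = M.
Checking each element gives: A.

A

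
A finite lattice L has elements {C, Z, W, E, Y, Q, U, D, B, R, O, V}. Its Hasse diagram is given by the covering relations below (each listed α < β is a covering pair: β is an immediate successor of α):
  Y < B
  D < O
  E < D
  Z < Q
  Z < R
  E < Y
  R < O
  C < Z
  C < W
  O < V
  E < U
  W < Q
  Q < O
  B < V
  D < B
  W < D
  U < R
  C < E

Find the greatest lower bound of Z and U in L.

Common lower bounds of {Z, U}: C.
The greatest among these is C.

C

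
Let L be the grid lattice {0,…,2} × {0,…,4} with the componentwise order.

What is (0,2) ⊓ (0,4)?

In a product of chains, the meet is componentwise min, giving (0,2).

(0,2)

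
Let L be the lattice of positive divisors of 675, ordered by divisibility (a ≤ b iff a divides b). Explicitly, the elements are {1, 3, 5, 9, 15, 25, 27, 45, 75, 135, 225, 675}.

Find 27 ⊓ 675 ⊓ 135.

Common lower bounds of {27, 675, 135}: 1, 27, 3, 9.
The greatest among these is 27.

27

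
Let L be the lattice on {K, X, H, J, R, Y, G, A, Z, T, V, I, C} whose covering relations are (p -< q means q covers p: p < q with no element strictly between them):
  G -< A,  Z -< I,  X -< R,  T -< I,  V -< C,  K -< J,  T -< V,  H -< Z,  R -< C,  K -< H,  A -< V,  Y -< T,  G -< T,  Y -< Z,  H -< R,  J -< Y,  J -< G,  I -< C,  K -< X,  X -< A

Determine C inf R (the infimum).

R

Common lower bounds of {C, R}: H, K, R, X.
The greatest among these is R.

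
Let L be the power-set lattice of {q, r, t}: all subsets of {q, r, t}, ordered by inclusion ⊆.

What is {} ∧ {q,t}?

{}

Under ⊆, meet is intersection: {} ∩ {q,t} = {}.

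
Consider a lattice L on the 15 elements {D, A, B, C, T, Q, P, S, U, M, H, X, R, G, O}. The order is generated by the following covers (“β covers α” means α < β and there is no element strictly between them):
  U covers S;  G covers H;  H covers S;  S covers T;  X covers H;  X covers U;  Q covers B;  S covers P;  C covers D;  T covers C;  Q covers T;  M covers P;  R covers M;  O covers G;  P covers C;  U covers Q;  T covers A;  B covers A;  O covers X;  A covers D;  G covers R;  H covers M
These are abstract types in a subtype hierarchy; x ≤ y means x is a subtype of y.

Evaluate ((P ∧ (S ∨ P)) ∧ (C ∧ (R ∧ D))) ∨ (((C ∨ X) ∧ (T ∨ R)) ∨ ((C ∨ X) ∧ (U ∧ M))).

H

S ∨ P = S
P ∧ S = P
R ∧ D = D
C ∧ D = D
P ∧ D = D
C ∨ X = X
T ∨ R = G
X ∧ G = H
C ∨ X = X
U ∧ M = P
X ∧ P = P
H ∨ P = H
D ∨ H = H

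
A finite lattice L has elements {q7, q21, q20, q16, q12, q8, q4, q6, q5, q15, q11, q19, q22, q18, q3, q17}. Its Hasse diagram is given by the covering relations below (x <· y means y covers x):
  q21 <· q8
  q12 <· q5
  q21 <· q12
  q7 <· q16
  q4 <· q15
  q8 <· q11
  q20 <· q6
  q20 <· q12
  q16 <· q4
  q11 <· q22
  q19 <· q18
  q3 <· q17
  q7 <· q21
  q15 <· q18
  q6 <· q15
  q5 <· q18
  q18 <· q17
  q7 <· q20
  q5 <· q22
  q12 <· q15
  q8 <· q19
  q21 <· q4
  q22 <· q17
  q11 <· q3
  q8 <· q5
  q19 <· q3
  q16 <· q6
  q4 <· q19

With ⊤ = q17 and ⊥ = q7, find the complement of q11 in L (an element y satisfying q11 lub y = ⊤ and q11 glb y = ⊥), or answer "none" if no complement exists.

Need y with q11 ∨ y = q17 and q11 ∧ y = q7.
Checking each element gives: q6.

q6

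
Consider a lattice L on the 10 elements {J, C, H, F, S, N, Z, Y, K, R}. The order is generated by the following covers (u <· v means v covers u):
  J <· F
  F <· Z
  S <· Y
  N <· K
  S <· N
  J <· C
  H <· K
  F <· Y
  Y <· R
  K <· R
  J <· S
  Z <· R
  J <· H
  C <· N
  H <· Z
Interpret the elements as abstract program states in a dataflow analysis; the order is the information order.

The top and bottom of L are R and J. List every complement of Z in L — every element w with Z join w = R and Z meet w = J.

Need w with Z ∨ w = R and Z ∧ w = J.
Checking each element gives: C, N, S.

C, N, S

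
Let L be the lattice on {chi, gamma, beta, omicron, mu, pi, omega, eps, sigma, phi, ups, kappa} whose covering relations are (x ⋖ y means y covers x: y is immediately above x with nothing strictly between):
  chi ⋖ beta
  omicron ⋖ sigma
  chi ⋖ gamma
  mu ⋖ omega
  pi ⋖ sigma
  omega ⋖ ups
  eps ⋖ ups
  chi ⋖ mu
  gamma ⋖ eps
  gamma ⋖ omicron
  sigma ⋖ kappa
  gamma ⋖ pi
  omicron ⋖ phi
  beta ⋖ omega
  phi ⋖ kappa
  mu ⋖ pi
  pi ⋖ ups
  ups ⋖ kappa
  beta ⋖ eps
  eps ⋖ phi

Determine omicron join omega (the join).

kappa

Common upper bounds of {omicron, omega}: kappa.
The least among these is kappa.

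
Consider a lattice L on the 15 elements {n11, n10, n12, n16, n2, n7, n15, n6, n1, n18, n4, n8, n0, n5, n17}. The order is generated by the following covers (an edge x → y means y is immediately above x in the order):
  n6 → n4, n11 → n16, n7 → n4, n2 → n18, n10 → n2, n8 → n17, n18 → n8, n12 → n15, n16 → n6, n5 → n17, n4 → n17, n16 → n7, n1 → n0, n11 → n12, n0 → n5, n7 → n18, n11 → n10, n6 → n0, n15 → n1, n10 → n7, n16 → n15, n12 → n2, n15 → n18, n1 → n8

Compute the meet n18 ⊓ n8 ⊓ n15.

Common lower bounds of {n18, n8, n15}: n11, n12, n15, n16.
The greatest among these is n15.

n15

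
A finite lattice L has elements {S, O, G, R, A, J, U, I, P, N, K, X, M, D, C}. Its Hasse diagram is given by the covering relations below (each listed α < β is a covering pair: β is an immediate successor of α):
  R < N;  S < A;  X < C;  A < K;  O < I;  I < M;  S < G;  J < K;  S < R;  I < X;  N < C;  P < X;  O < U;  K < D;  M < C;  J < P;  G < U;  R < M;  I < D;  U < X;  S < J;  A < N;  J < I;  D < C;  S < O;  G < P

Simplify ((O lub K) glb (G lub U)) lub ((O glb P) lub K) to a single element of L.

D

O ∨ K = D
G ∨ U = U
D ∧ U = O
O ∧ P = S
S ∨ K = K
O ∨ K = D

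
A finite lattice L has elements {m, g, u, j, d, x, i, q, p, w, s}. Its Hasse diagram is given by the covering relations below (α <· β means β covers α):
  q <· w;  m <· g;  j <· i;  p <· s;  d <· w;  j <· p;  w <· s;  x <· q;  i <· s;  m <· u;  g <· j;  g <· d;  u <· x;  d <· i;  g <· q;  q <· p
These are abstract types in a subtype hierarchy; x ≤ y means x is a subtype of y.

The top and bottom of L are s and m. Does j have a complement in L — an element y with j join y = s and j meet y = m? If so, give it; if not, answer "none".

For every candidate y, either j ∨ y ≠ s or j ∧ y ≠ m; no complement exists.

none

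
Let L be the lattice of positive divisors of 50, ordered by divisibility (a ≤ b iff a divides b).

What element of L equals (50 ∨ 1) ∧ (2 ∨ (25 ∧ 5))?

50 ∨ 1 = 50
25 ∧ 5 = 5
2 ∨ 5 = 10
50 ∧ 10 = 10

10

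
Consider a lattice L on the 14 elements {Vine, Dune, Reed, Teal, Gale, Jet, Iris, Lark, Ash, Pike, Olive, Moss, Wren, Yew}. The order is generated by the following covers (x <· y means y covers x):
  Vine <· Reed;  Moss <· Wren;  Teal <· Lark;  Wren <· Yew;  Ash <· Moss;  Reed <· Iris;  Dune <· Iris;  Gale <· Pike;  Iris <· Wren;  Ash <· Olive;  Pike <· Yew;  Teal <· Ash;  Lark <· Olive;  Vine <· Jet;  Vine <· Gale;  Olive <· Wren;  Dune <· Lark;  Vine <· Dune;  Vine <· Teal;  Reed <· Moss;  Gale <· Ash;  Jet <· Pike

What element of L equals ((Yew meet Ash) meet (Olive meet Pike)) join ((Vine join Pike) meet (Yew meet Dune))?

Gale

Yew ∧ Ash = Ash
Olive ∧ Pike = Gale
Ash ∧ Gale = Gale
Vine ∨ Pike = Pike
Yew ∧ Dune = Dune
Pike ∧ Dune = Vine
Gale ∨ Vine = Gale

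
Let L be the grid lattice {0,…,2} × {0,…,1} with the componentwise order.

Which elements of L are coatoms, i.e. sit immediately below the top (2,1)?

The coatoms are exactly the elements covered by (2,1): (1,1), (2,0).

(1,1), (2,0)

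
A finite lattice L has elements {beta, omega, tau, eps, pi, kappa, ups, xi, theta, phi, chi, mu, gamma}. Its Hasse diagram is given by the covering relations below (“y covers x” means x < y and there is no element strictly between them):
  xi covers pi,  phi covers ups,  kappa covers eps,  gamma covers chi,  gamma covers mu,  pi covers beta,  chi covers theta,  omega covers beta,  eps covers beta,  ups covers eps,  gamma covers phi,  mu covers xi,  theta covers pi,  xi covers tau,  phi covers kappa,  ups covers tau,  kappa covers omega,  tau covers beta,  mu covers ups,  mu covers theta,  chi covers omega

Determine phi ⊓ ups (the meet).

ups

Common lower bounds of {phi, ups}: beta, eps, tau, ups.
The greatest among these is ups.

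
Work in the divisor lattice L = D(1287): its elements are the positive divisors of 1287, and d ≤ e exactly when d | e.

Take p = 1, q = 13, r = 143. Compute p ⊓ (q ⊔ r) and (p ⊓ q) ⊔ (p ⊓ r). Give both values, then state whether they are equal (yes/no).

q ⊔ r = 143, so p ⊓ (q ⊔ r) = 1 ⊓ 143 = 1.
p ⊓ q = 1 and p ⊓ r = 1, so (p ⊓ q) ⊔ (p ⊓ r) = 1 ⊔ 1 = 1.
Equal: yes.

1; 1; yes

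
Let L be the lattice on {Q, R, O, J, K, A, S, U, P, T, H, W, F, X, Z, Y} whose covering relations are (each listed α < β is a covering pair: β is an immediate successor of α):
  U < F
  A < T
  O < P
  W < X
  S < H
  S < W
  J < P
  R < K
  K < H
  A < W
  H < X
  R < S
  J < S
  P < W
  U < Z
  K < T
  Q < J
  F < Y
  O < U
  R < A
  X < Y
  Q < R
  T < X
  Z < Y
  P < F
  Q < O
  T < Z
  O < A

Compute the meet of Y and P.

Common lower bounds of {Y, P}: J, O, P, Q.
The greatest among these is P.

P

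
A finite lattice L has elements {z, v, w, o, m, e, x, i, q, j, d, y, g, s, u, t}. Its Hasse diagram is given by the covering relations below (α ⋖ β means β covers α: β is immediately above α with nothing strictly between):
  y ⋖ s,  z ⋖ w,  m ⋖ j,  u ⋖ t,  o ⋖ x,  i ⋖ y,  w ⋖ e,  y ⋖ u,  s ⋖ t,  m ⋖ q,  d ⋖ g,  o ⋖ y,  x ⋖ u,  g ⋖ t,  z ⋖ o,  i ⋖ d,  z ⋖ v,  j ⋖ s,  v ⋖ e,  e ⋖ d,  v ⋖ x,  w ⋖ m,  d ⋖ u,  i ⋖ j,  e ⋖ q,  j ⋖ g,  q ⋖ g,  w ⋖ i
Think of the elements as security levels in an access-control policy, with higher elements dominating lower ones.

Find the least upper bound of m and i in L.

j

Common upper bounds of {m, i}: g, j, s, t.
The least among these is j.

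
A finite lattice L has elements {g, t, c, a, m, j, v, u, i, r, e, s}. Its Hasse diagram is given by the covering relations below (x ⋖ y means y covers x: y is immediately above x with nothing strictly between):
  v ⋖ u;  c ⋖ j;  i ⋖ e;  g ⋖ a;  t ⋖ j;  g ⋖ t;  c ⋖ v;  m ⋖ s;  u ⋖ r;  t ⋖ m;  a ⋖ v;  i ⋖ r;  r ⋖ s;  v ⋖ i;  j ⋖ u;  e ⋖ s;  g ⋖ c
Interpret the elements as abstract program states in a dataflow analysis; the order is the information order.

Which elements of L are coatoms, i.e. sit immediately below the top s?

e, m, r

The coatoms are exactly the elements covered by s: e, m, r.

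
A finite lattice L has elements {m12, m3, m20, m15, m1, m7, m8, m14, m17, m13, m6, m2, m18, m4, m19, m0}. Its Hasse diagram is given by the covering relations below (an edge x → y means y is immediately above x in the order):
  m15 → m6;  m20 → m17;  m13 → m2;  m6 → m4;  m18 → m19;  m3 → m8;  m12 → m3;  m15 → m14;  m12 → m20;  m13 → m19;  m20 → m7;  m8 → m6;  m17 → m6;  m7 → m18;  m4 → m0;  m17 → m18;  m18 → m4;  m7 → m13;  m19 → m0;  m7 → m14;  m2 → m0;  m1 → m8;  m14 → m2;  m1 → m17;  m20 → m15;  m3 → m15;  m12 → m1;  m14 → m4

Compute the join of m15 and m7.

m14

Common upper bounds of {m15, m7}: m0, m14, m2, m4.
The least among these is m14.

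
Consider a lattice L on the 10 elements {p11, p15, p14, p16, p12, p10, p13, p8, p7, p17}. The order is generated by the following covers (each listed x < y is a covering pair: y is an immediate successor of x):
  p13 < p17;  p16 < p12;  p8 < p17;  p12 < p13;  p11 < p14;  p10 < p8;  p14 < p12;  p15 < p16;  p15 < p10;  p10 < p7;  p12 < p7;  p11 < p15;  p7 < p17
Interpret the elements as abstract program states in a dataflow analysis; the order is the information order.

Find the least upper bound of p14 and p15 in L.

p12

Common upper bounds of {p14, p15}: p12, p13, p17, p7.
The least among these is p12.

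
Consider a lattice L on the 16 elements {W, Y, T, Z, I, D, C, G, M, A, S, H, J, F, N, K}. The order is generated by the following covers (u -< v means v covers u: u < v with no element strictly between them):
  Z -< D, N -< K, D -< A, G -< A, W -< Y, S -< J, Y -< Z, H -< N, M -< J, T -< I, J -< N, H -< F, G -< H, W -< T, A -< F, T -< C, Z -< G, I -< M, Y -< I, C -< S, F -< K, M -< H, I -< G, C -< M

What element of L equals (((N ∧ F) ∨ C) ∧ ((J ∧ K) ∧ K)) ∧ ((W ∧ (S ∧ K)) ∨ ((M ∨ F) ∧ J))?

N ∧ F = H
H ∨ C = H
J ∧ K = J
J ∧ K = J
H ∧ J = M
S ∧ K = S
W ∧ S = W
M ∨ F = F
F ∧ J = M
W ∨ M = M
M ∧ M = M

M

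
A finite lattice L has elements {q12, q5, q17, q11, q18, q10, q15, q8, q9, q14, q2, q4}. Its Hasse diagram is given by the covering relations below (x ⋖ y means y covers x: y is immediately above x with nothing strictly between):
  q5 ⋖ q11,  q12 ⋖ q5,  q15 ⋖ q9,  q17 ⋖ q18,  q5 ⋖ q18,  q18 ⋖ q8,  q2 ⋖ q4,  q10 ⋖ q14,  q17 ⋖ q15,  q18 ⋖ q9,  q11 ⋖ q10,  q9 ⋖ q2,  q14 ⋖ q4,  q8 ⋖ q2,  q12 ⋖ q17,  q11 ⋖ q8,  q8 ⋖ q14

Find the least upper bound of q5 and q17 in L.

Common upper bounds of {q5, q17}: q14, q18, q2, q4, q8, q9.
The least among these is q18.

q18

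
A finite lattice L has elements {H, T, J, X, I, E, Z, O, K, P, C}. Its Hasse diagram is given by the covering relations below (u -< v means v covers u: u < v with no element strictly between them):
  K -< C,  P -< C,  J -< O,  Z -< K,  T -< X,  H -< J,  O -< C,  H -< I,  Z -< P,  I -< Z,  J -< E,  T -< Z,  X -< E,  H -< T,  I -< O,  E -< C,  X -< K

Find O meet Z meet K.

Common lower bounds of {O, Z, K}: H, I.
The greatest among these is I.

I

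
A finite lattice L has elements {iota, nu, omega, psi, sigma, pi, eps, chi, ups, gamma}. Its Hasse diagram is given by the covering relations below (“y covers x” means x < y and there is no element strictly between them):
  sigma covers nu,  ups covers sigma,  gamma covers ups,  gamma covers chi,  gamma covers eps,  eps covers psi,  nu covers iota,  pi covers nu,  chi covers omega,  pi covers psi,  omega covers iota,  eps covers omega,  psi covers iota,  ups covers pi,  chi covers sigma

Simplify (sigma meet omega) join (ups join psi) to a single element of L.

ups

sigma ∧ omega = iota
ups ∨ psi = ups
iota ∨ ups = ups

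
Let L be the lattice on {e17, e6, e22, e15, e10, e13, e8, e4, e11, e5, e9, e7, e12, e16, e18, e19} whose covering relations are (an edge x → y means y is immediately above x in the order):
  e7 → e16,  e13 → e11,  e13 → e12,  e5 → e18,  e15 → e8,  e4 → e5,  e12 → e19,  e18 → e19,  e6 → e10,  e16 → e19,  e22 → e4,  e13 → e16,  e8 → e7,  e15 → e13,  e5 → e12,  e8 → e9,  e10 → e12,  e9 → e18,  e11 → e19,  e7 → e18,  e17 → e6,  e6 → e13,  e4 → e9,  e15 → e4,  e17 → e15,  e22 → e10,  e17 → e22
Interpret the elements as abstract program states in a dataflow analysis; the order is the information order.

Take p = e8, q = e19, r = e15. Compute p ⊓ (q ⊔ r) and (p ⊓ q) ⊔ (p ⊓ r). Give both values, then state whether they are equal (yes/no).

q ⊔ r = e19, so p ⊓ (q ⊔ r) = e8 ⊓ e19 = e8.
p ⊓ q = e8 and p ⊓ r = e15, so (p ⊓ q) ⊔ (p ⊓ r) = e8 ⊔ e15 = e8.
Equal: yes.

e8; e8; yes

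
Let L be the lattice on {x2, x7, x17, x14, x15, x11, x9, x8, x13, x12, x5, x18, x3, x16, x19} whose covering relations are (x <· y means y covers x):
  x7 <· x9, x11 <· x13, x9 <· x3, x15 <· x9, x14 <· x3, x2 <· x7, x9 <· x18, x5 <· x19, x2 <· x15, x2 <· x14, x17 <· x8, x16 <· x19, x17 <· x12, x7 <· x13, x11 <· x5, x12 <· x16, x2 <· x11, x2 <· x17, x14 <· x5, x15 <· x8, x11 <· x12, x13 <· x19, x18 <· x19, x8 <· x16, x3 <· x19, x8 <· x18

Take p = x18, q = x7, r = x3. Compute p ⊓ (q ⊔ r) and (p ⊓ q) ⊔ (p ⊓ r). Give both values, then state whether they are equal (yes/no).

x9; x9; yes

q ⊔ r = x3, so p ⊓ (q ⊔ r) = x18 ⊓ x3 = x9.
p ⊓ q = x7 and p ⊓ r = x9, so (p ⊓ q) ⊔ (p ⊓ r) = x7 ⊔ x9 = x9.
Equal: yes.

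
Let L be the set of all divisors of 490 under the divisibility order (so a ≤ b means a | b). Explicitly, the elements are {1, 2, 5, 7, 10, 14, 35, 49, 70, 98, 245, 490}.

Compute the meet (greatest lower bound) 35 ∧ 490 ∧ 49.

In the divisibility order, the meet is the greatest common divisor: gcd(35, 490, 49) = 7.

7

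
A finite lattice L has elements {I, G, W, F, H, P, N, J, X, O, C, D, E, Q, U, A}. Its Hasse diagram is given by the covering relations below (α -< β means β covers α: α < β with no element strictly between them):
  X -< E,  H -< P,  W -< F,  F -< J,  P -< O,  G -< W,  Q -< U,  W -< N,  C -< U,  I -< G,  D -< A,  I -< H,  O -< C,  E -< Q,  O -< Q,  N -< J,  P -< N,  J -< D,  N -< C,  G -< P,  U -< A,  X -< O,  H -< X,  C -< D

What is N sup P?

N

Common upper bounds of {N, P}: A, C, D, J, N, U.
The least among these is N.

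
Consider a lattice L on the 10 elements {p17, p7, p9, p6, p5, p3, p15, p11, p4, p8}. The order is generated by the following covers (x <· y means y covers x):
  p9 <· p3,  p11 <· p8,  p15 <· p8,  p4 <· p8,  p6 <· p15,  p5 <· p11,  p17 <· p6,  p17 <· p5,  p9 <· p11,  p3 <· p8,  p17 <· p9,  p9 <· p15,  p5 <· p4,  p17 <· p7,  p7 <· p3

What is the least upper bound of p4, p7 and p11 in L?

p8

Common upper bounds of {p4, p7, p11}: p8.
The least among these is p8.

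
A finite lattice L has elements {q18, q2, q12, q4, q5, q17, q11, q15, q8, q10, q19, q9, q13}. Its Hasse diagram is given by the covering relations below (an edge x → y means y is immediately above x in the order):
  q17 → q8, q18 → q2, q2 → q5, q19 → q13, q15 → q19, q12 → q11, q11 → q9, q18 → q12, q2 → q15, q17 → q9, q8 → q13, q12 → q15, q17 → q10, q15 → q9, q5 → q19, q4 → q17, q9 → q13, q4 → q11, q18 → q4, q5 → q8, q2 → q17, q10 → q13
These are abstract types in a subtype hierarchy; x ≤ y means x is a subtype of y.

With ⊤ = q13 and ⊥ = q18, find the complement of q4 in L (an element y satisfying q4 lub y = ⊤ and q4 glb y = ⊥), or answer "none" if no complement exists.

q19

Need y with q4 ∨ y = q13 and q4 ∧ y = q18.
Checking each element gives: q19.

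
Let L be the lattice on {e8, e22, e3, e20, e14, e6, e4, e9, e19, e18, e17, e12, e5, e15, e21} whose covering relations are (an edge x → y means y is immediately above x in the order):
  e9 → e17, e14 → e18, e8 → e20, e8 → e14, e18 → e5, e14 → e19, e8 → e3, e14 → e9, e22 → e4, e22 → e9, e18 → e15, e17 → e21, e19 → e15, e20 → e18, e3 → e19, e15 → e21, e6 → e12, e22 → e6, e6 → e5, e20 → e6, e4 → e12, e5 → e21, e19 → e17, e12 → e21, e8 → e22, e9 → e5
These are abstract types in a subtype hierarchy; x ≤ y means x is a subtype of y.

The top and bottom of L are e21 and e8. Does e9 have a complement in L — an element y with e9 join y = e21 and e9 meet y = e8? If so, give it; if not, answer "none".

none

For every candidate y, either e9 ∨ y ≠ e21 or e9 ∧ y ≠ e8; no complement exists.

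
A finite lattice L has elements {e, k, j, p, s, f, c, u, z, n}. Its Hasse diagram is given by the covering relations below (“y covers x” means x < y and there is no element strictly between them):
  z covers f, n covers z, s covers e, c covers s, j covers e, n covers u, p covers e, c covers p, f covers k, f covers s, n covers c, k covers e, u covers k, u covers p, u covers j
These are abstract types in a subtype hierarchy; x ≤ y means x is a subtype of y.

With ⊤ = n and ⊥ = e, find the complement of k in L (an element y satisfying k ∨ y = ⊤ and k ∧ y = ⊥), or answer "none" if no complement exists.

c

Need y with k ∨ y = n and k ∧ y = e.
Checking each element gives: c.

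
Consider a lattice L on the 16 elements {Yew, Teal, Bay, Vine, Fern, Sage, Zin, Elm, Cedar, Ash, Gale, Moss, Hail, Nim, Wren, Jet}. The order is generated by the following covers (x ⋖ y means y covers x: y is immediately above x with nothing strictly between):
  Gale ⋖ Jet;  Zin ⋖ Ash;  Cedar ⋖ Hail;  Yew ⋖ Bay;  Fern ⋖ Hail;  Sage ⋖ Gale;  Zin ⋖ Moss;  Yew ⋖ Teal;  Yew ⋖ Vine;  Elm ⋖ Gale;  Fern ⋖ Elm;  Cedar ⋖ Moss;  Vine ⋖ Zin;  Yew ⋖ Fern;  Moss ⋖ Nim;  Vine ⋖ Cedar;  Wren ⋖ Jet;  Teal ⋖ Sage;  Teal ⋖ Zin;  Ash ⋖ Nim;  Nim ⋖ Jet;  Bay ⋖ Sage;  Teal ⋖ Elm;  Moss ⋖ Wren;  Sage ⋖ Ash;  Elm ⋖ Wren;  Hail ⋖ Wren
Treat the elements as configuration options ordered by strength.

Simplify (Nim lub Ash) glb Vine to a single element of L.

Nim ∨ Ash = Nim
Nim ∧ Vine = Vine

Vine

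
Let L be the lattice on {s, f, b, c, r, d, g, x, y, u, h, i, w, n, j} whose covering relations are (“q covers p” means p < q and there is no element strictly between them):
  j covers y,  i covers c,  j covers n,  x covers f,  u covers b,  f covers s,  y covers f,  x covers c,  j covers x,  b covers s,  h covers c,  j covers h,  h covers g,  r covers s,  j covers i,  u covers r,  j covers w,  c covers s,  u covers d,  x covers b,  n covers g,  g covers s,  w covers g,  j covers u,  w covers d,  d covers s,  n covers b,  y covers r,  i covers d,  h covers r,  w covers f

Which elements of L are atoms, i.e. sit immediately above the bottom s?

b, c, d, f, g, r

The atoms are exactly the elements that cover s: b, c, d, f, g, r.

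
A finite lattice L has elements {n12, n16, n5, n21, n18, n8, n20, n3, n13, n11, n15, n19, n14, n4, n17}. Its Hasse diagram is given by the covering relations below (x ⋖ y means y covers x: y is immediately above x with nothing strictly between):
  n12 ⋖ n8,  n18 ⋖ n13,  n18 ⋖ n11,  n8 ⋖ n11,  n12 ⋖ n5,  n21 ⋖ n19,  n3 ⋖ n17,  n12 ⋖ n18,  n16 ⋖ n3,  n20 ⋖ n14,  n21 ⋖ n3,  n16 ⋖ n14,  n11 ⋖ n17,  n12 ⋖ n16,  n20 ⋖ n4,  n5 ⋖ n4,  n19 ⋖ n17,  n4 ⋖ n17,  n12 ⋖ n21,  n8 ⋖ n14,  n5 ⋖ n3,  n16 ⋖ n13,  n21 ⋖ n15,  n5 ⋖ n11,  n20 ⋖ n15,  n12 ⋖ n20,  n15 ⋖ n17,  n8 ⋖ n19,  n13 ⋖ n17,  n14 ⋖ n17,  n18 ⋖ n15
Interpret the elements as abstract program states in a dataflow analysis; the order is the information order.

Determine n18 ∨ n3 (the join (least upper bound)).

n17

Common upper bounds of {n18, n3}: n17.
The least among these is n17.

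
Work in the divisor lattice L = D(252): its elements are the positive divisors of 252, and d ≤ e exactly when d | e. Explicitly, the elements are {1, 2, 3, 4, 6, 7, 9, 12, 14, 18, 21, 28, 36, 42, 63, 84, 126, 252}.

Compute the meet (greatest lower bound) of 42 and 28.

14

In the divisibility order, the meet is the greatest common divisor: gcd(42, 28) = 14.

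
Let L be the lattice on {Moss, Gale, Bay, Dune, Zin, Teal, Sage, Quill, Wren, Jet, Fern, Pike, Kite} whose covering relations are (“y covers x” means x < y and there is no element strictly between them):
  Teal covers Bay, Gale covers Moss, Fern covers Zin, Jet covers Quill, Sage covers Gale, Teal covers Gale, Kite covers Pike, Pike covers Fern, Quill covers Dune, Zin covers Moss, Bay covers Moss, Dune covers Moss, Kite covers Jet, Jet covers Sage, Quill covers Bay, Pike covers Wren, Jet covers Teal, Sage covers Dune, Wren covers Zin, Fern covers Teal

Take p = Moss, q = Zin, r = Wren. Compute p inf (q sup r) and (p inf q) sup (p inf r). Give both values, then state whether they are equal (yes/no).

Moss; Moss; yes

q sup r = Wren, so p inf (q sup r) = Moss inf Wren = Moss.
p inf q = Moss and p inf r = Moss, so (p inf q) sup (p inf r) = Moss sup Moss = Moss.
Equal: yes.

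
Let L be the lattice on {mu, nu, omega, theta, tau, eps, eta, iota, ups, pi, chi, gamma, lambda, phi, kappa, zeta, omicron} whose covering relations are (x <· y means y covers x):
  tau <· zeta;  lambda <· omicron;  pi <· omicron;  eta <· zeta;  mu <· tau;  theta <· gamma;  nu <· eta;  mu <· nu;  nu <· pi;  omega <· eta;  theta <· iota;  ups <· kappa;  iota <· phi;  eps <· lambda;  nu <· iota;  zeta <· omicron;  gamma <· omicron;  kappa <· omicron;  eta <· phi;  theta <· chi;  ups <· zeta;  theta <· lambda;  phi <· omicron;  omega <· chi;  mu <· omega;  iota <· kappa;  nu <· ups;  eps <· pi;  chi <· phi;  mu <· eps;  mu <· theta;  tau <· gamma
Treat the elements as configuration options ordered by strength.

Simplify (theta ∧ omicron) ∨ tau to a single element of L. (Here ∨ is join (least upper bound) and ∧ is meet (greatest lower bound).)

theta ∧ omicron = theta
theta ∨ tau = gamma

gamma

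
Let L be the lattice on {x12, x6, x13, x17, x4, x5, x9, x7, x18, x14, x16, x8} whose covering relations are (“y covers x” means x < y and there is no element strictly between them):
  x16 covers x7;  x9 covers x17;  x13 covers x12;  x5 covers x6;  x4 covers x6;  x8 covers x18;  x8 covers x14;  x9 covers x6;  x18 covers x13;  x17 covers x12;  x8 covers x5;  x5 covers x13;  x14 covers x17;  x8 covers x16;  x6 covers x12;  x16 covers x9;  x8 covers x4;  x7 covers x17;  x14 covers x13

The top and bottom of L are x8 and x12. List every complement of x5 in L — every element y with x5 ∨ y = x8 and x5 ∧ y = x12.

Need y with x5 ∨ y = x8 and x5 ∧ y = x12.
Checking each element gives: x17, x7.

x17, x7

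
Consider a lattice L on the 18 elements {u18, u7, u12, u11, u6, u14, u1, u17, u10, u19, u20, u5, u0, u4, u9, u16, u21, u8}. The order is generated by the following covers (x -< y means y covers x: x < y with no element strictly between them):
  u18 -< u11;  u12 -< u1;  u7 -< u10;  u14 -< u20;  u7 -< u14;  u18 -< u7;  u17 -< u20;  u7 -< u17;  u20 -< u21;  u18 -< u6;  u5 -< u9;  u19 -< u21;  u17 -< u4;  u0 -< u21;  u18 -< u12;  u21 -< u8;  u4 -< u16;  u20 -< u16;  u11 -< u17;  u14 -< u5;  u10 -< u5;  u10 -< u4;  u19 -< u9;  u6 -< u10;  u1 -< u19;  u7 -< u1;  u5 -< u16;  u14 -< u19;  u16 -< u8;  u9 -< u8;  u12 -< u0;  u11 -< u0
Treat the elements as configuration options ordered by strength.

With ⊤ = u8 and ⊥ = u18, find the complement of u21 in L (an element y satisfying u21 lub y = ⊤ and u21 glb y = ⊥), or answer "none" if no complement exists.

Need y with u21 ∨ y = u8 and u21 ∧ y = u18.
Checking each element gives: u6.

u6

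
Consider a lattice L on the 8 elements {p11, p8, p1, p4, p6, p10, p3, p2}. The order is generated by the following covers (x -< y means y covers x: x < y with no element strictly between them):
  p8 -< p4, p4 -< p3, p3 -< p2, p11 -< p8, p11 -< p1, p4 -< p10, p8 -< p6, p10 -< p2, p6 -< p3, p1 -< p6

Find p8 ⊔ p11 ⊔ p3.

p3

Common upper bounds of {p8, p11, p3}: p2, p3.
The least among these is p3.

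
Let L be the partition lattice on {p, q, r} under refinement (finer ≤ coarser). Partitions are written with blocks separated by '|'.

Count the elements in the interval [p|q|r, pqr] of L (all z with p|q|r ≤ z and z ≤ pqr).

5

The interval [p|q|r, pqr] = {pqr, pq|r, pr|q, p|qr, p|q|r}, which has 5 elements.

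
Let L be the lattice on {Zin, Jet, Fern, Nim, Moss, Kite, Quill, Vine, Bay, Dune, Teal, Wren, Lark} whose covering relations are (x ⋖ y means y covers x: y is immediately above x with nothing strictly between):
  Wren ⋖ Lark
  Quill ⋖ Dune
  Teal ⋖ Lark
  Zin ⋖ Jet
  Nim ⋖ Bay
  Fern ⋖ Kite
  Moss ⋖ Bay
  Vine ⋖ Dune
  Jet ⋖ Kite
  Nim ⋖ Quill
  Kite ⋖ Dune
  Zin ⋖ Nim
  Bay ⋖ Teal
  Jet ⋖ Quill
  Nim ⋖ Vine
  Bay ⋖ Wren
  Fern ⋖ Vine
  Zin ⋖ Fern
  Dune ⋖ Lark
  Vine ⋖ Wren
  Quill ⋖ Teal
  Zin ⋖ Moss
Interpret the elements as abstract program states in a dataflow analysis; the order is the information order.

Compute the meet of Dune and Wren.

Common lower bounds of {Dune, Wren}: Fern, Nim, Vine, Zin.
The greatest among these is Vine.

Vine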